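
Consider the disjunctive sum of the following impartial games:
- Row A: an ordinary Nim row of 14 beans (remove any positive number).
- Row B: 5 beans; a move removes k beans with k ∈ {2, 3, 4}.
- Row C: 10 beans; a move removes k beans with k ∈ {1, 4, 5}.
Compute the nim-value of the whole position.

12

Row A is a plain Nim row of size 14, so its Grundy value is 14.
For row B, compute g(0), g(1), … with moves {2, 3, 4}:
g(0) = mex{} = 0
g(1) = mex{} = 0
g(2) = mex{0} = 1
g(3) = mex{0} = 1
g(4) = mex{0,1} = 2
g(5) = mex{0,1} = 2
So g(5) = 2.
Build the Grundy sequence for row C with g(k) = mex{g(k−s) : s ∈ {1, 4, 5}, s ≤ k}:
g(0) = mex{} = 0
g(1) = mex{0} = 1
g(2) = mex{1} = 0
g(3) = mex{0} = 1
g(4) = mex{0,1} = 2
g(5) = mex{0,1,2} = 3
g(6) = mex{0,1,3} = 2
g(7) = mex{0,1,2} = 3
g(8) = mex{1,2,3} = 0
g(9) = mex{0,2,3} = 1
g(10) = mex{1,2,3} = 0
So g(10) = 0.
The value of a disjunctive sum is the nim-sum of the parts.
Combined value = 14 ⊕ 2 ⊕ 0 = 12.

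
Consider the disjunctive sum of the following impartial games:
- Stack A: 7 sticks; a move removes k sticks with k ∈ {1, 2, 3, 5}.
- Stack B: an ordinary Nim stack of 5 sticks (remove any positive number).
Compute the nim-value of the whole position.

Grundy values for stack A (subtraction set {1, 2, 3, 5}):
k:     0  1  2  3  4  5  6  7
g(k):  0  1  2  3  0  1  2  3
So g(7) = 3.
Stack B is a plain Nim stack of size 5, so its Grundy value is 5.
The value of a disjunctive sum is the nim-sum of the parts.
Combined value = 3 ⊕ 5 = 6.

6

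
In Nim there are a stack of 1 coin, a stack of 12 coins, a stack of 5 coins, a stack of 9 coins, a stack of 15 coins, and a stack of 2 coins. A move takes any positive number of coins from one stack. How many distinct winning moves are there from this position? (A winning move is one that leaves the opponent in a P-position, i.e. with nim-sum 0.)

3

Nim-sum: 1 ⊕ 12 ⊕ 5 ⊕ 9 ⊕ 15 ⊕ 2 = 12.
The overall nim-sum is X = 12. A stack of size p has a winning move iff p XOR X < p (reduce it to p XOR X).
  1: 1 XOR 12 = 13 ≥ 1 — no move.
  12: 12 XOR 12 = 0 < 12 — winning move (to 0).
  5: 5 XOR 12 = 9 ≥ 5 — no move.
  9: 9 XOR 12 = 5 < 9 — winning move (to 5).
  15: 15 XOR 12 = 3 < 15 — winning move (to 3).
  2: 2 XOR 12 = 14 ≥ 2 — no move.
That gives 3 winning moves.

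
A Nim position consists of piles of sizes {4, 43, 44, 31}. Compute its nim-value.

Bitwise XOR of the heap sizes:
  000100  (4)
  101011  (43)
  101100  (44)
  011111  (31)
  ------
  011100  (28)

28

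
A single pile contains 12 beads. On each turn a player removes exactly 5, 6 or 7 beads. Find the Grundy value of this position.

Build the Grundy sequence with g(k) = mex{g(k−s) : s ∈ {5, 6, 7}, s ≤ k}:
g(0) = mex{} = 0
g(1) = mex{} = 0
g(2) = mex{} = 0
g(3) = mex{} = 0
g(4) = mex{} = 0
g(5) = mex{0} = 1
g(6) = mex{0} = 1
g(7) = mex{0} = 1
g(8) = mex{0} = 1
g(9) = mex{0} = 1
g(10) = mex{0,1} = 2
g(11) = mex{0,1} = 2
g(12) = mex{1} = 0
So g(12) = 0.

0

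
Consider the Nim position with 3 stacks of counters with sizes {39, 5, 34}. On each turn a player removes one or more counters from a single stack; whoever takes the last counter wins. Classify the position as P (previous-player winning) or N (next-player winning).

Nim-sum: 39 ^ 5 ^ 34 = 0.
The nim-sum is 0, so this is a P-position: the player to move is in a losing position under optimal play.

P-position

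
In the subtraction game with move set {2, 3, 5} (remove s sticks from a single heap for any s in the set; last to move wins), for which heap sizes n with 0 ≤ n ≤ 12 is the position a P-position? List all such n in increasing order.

0, 1, 7, 8

Compute g(0), g(1), … for moves {2, 3, 5}:
g(0) = mex{} = 0
g(1) = mex{} = 0
g(2) = mex{0} = 1
g(3) = mex{0} = 1
g(4) = mex{0,1} = 2
g(5) = mex{0,1} = 2
g(6) = mex{0,1,2} = 3
g(7) = mex{1,2} = 0
g(8) = mex{1,2,3} = 0
g(9) = mex{0,2,3} = 1
g(10) = mex{0,2} = 1
g(11) = mex{0,1,3} = 2
g(12) = mex{0,1} = 2
The P-positions (g = 0) in 0..12 are 0, 1, 7, 8.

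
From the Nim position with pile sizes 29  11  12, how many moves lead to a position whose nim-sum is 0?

Nim-sum: 29 ⊕ 11 ⊕ 12 = 26.
The overall nim-sum is X = 26. A pile of size p has a winning move iff p XOR X < p (reduce it to p XOR X).
  29: 29 XOR 26 = 7 < 29 — winning move (to 7).
  11: 11 XOR 26 = 17 ≥ 11 — no move.
  12: 12 XOR 26 = 22 ≥ 12 — no move.
That gives 1 winning move.

1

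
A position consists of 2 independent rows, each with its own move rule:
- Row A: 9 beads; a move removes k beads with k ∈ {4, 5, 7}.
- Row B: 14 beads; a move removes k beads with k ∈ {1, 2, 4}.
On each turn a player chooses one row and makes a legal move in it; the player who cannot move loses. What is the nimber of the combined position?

Build the Grundy sequence for row A with g(k) = mex{g(k−s) : s ∈ {4, 5, 7}, s ≤ k}:
k:     0  1  2  3  4  5  6  7  8  9
g(k):  0  0  0  0  1  1  1  1  2  2
So g(9) = 2.
Grundy values for row B (subtraction set {1, 2, 4}):
g(0) = mex{} = 0
g(1) = mex{0} = 1
g(2) = mex{0,1} = 2
g(3) = mex{1,2} = 0
g(4) = mex{0,2} = 1
g(5) = mex{0,1} = 2
g(6) = mex{1,2} = 0
g(7) = mex{0,2} = 1
g(8) = mex{0,1} = 2
g(9) = mex{1,2} = 0
g(10) = mex{0,2} = 1
g(11) = mex{0,1} = 2
g(12) = mex{1,2} = 0
g(13) = mex{0,2} = 1
g(14) = mex{0,1} = 2
So g(14) = 2.
The value of a disjunctive sum is the nim-sum of the parts.
Combined value = 2 XOR 2 = 0.

0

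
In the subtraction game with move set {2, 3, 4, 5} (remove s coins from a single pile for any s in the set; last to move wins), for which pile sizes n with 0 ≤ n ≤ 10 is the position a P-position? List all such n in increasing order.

0, 1, 7, 8

Grundy values for subtraction set {2, 3, 4, 5}:
k:     0  1  2  3  4  5  6  7  8  9 10
g(k):  0  0  1  1  2  2  3  0  0  1  1
The P-positions (g = 0) in 0..10 are 0, 1, 7, 8.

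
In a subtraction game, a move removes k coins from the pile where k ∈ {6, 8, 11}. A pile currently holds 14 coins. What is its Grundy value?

2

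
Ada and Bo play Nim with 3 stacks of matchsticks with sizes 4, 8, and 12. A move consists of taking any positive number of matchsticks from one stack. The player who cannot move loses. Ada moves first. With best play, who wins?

Bo wins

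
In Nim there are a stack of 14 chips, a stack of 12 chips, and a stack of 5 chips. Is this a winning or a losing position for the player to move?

Winning position

Nim-sum: 14 ^ 12 ^ 5 = 7.
The nim-sum is 7 ≠ 0, so this is an N-position: the player to move can win.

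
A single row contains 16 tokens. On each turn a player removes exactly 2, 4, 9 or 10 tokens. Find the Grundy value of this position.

2

Build the Grundy sequence with g(k) = mex{g(k−s) : s ∈ {2, 4, 9, 10}, s ≤ k}:
k:     0  1  2  3  4  5  6  7  8  9 10 11 12 13 14 15 16
g(k):  0  0  1  1  2  2  0  0  1  1  2  2  0  0  1  1  2
So g(16) = 2.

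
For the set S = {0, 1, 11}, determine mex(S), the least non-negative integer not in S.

2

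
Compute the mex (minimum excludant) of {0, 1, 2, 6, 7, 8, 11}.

3

The values 0, 1, 2 are all present; 3 is the first non-negative integer missing from the set.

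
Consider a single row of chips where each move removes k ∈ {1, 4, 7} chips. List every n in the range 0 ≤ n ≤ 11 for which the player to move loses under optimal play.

0, 2, 5, 8, 10

Build the Grundy sequence with g(k) = mex{g(k−s) : s ∈ {1, 4, 7}, s ≤ k}:
g(0) = mex{} = 0
g(1) = mex{0} = 1
g(2) = mex{1} = 0
g(3) = mex{0} = 1
g(4) = mex{0,1} = 2
g(5) = mex{1,2} = 0
g(6) = mex{0} = 1
g(7) = mex{0,1} = 2
g(8) = mex{1,2} = 0
g(9) = mex{0} = 1
g(10) = mex{1} = 0
g(11) = mex{0,2} = 1
The P-positions (g = 0) in 0..11 are 0, 2, 5, 8, 10.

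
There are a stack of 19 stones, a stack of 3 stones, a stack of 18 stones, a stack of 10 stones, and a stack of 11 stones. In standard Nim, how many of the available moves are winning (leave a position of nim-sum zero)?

5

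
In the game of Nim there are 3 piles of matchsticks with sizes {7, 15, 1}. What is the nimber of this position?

9

Nim-sum: 7 XOR 15 XOR 1 = 9.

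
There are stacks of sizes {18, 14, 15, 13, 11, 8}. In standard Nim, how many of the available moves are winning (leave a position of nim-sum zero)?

1

Compute the nim-sum pairwise:
18 ⊕ 14 = 28
28 ⊕ 15 = 19
19 ⊕ 13 = 30
30 ⊕ 11 = 21
21 ⊕ 8 = 29
The overall nim-sum is X = 29. A stack of size p has a winning move iff p XOR X < p (reduce it to p XOR X).
  18: 18 XOR 29 = 15 < 18 — winning move (to 15).
  14: 14 XOR 29 = 19 ≥ 14 — no move.
  15: 15 XOR 29 = 18 ≥ 15 — no move.
  13: 13 XOR 29 = 16 ≥ 13 — no move.
  11: 11 XOR 29 = 22 ≥ 11 — no move.
  8: 8 XOR 29 = 21 ≥ 8 — no move.
That gives 1 winning move.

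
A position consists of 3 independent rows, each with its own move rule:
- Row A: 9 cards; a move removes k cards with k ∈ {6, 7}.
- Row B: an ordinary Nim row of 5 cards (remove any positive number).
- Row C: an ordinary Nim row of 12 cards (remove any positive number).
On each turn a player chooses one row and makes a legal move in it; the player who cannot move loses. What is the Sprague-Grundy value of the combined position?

8

Grundy values for row A (subtraction set {6, 7}):
k:     0  1  2  3  4  5  6  7  8  9
g(k):  0  0  0  0  0  0  1  1  1  1
So g(9) = 1.
Row B is a plain Nim row of size 5, so its Grundy value is 5.
Row C is a plain Nim row of size 12, so its Grundy value is 12.
By the Sprague-Grundy theorem, the Grundy value of a sum of independent games is the XOR of the component values.
Combined value = 1 ⊕ 5 ⊕ 12 = 8.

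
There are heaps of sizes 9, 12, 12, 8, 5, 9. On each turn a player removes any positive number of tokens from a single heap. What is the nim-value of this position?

Bitwise XOR of the heap sizes:
  1001  (9)
  1100  (12)
  1100  (12)
  1000  (8)
  0101  (5)
  1001  (9)
  ----
  1101  (13)

13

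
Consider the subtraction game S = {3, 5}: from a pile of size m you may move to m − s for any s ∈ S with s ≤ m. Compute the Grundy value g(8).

0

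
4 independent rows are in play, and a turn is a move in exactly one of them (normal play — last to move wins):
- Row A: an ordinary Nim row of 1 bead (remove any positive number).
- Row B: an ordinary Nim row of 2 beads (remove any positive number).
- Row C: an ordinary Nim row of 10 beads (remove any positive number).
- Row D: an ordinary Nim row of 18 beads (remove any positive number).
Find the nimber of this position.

27

Row A is a plain Nim row of size 1, so its Grundy value is 1.
Row B is a plain Nim row of size 2, so its Grundy value is 2.
Row C is a plain Nim row of size 10, so its Grundy value is 10.
Row D is a plain Nim row of size 18, so its Grundy value is 18.
By the Sprague-Grundy theorem, the Grundy value of a sum of independent games is the XOR of the component values.
Combined value = 1 XOR 2 XOR 10 XOR 18 = 27.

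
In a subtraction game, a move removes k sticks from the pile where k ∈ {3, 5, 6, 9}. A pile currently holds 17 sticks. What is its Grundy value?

Build the Grundy sequence with g(k) = mex{g(k−s) : s ∈ {3, 5, 6, 9}, s ≤ k}:
k:     0  1  2  3  4  5  6  7  8  9 10 11 12 13 14 15 16 17
g(k):  0  0  0  1  1  1  2  2  2  3  3  3  0  0  0  1  1  1
So g(17) = 1.

1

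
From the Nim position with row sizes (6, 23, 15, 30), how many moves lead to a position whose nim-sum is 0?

Compute the nim-sum pairwise:
6 XOR 23 = 17
17 XOR 15 = 30
30 XOR 30 = 0
The nim-sum is already 0, so every move leaves a nonzero nim-sum — there are no winning moves.

0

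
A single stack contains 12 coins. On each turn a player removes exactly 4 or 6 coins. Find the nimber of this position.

Build the Grundy sequence with g(k) = mex{g(k−s) : s ∈ {4, 6}, s ≤ k}:
g(0) = mex{} = 0
g(1) = mex{} = 0
g(2) = mex{} = 0
g(3) = mex{} = 0
g(4) = mex{0} = 1
g(5) = mex{0} = 1
g(6) = mex{0} = 1
g(7) = mex{0} = 1
g(8) = mex{0,1} = 2
g(9) = mex{0,1} = 2
g(10) = mex{1} = 0
g(11) = mex{1} = 0
g(12) = mex{1,2} = 0
So g(12) = 0.

0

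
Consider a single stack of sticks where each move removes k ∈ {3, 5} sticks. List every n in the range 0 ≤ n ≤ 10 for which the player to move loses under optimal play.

0, 1, 2, 8, 9, 10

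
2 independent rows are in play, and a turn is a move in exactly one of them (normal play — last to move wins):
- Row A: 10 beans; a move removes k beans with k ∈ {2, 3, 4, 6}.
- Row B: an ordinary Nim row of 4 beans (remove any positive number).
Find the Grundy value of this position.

Build the Grundy sequence for row A with g(k) = mex{g(k−s) : s ∈ {2, 3, 4, 6}, s ≤ k}:
k:     0  1  2  3  4  5  6  7  8  9 10
g(k):  0  0  1  1  2  2  3  3  0  0  1
So g(10) = 1.
Row B is a plain Nim row of size 4, so its Grundy value is 4.
The value of a disjunctive sum is the nim-sum of the parts.
Combined value = 1 XOR 4 = 5.

5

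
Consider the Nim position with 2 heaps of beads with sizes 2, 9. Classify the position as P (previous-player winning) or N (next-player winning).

N-position

Compute the nim-sum pairwise:
2 ⊕ 9 = 11
The nim-sum is 11 ≠ 0, so this is an N-position: the player to move can win.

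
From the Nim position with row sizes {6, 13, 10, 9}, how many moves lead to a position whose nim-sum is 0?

3

Write each in binary and XOR column by column:
  0110  (6)
  1101  (13)
  1010  (10)
  1001  (9)
  ----
  1000  (8)
The overall nim-sum is X = 8. A row of size p has a winning move iff p XOR X < p (reduce it to p XOR X).
  6: 6 XOR 8 = 14 ≥ 6 — no move.
  13: 13 XOR 8 = 5 < 13 — winning move (to 5).
  10: 10 XOR 8 = 2 < 10 — winning move (to 2).
  9: 9 XOR 8 = 1 < 9 — winning move (to 1).
That gives 3 winning moves.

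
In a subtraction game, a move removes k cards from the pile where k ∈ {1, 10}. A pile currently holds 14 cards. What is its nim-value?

1

Compute g(0), g(1), … for moves {1, 10}:
g(0) = mex{} = 0
g(1) = mex{0} = 1
g(2) = mex{1} = 0
g(3) = mex{0} = 1
g(4) = mex{1} = 0
g(5) = mex{0} = 1
g(6) = mex{1} = 0
g(7) = mex{0} = 1
g(8) = mex{1} = 0
g(9) = mex{0} = 1
g(10) = mex{0,1} = 2
g(11) = mex{1,2} = 0
g(12) = mex{0} = 1
g(13) = mex{1} = 0
g(14) = mex{0} = 1
So g(14) = 1.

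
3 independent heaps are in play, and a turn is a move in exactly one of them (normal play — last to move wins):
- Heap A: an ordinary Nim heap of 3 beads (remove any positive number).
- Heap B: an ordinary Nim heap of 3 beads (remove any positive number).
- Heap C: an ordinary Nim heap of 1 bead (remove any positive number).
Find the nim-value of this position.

1

Heap A is a plain Nim heap of size 3, so its Grundy value is 3.
Heap B is a plain Nim heap of size 3, so its Grundy value is 3.
Heap C is a plain Nim heap of size 1, so its Grundy value is 1.
The value of a disjunctive sum is the nim-sum of the parts.
Combined value = 3 ⊕ 3 ⊕ 1 = 1.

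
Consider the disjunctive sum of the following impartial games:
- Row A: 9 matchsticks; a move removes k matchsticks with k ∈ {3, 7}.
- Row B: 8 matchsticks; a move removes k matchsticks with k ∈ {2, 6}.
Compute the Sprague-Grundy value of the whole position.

Build the Grundy sequence for row A with g(k) = mex{g(k−s) : s ∈ {3, 7}, s ≤ k}:
g(0) = mex{} = 0
g(1) = mex{} = 0
g(2) = mex{} = 0
g(3) = mex{0} = 1
g(4) = mex{0} = 1
g(5) = mex{0} = 1
g(6) = mex{1} = 0
g(7) = mex{0,1} = 2
g(8) = mex{0,1} = 2
g(9) = mex{0} = 1
So g(9) = 1.
For row B, compute g(0), g(1), … with moves {2, 6}:
k:     0  1  2  3  4  5  6  7  8
g(k):  0  0  1  1  0  0  1  1  0
So g(8) = 0.
By the Sprague-Grundy theorem, the Grundy value of a sum of independent games is the XOR of the component values.
Combined value = 1 XOR 0 = 1.

1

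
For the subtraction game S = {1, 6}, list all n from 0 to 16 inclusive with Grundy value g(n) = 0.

0, 2, 4, 7, 9, 11, 14, 16

Compute g(0), g(1), … for moves {1, 6}:
k:     0  1  2  3  4  5  6  7  8  9 10 11 12 13 14 15 16
g(k):  0  1  0  1  0  1  2  0  1  0  1  0  1  2  0  1  0
The P-positions (g = 0) in 0..16 are 0, 2, 4, 7, 9, 11, 14, 16.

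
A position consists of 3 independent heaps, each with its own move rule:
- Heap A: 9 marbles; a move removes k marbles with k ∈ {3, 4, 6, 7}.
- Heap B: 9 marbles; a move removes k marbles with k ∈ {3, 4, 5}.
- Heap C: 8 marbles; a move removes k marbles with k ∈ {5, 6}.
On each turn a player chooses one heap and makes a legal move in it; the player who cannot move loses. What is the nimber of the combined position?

2

For heap A, compute g(0), g(1), … with moves {3, 4, 6, 7}:
g(0) = mex{} = 0
g(1) = mex{} = 0
g(2) = mex{} = 0
g(3) = mex{0} = 1
g(4) = mex{0} = 1
g(5) = mex{0} = 1
g(6) = mex{0,1} = 2
g(7) = mex{0,1} = 2
g(8) = mex{0,1} = 2
g(9) = mex{0,1,2} = 3
So g(9) = 3.
Build the Grundy sequence for heap B with g(k) = mex{g(k−s) : s ∈ {3, 4, 5}, s ≤ k}:
k:     0  1  2  3  4  5  6  7  8  9
g(k):  0  0  0  1  1  1  2  2  0  0
So g(9) = 0.
For heap C, compute g(0), g(1), … with moves {5, 6}:
g(0) = mex{} = 0
g(1) = mex{} = 0
g(2) = mex{} = 0
g(3) = mex{} = 0
g(4) = mex{} = 0
g(5) = mex{0} = 1
g(6) = mex{0} = 1
g(7) = mex{0} = 1
g(8) = mex{0} = 1
So g(8) = 1.
The value of a disjunctive sum is the nim-sum of the parts.
Combined value = 3 XOR 0 XOR 1 = 2.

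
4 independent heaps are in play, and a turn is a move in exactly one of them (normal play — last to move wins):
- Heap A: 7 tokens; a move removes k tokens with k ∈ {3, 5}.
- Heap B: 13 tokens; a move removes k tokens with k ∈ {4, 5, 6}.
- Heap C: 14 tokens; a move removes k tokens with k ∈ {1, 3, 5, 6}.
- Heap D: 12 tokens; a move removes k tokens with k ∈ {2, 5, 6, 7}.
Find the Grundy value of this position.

3

Grundy values for heap A (subtraction set {3, 5}):
g(0) = mex{} = 0
g(1) = mex{} = 0
g(2) = mex{} = 0
g(3) = mex{0} = 1
g(4) = mex{0} = 1
g(5) = mex{0} = 1
g(6) = mex{0,1} = 2
g(7) = mex{0,1} = 2
So g(7) = 2.
Grundy values for heap B (subtraction set {4, 5, 6}):
k:     0  1  2  3  4  5  6  7  8  9 10 11 12 13
g(k):  0  0  0  0  1  1  1  1  2  2  0  0  0  0
So g(13) = 0.
Build the Grundy sequence for heap C with g(k) = mex{g(k−s) : s ∈ {1, 3, 5, 6}, s ≤ k}:
k:     0  1  2  3  4  5  6  7  8  9 10 11 12 13 14
g(k):  0  1  0  1  0  1  2  3  2  3  2  0  1  0  1
So g(14) = 1.
Grundy values for heap D (subtraction set {2, 5, 6, 7}):
k:     0  1  2  3  4  5  6  7  8  9 10 11 12
g(k):  0  0  1  1  0  2  1  3  2  2  3  3  0
So g(12) = 0.
The value of a disjunctive sum is the nim-sum of the parts.
Combined value = 2 ⊕ 0 ⊕ 1 ⊕ 0 = 3.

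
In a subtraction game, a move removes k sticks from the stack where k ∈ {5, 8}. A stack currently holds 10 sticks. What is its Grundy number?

2

Grundy values for subtraction set {5, 8}:
k:     0  1  2  3  4  5  6  7  8  9 10
g(k):  0  0  0  0  0  1  1  1  1  1  2
So g(10) = 2.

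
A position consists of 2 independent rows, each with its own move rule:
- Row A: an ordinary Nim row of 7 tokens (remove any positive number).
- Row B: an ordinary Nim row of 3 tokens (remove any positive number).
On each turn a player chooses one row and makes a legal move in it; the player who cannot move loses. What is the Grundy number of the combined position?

Row A is a plain Nim row of size 7, so its Grundy value is 7.
Row B is a plain Nim row of size 3, so its Grundy value is 3.
By the Sprague-Grundy theorem, the Grundy value of a sum of independent games is the XOR of the component values.
Combined value = 7 ⊕ 3 = 4.

4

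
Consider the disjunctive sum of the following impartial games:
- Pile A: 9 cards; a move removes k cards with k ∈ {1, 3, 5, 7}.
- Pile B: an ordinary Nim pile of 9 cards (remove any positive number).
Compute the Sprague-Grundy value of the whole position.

8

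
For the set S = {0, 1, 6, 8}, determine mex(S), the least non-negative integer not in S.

2

The values 0, 1 are all present; 2 is the first non-negative integer missing from the set.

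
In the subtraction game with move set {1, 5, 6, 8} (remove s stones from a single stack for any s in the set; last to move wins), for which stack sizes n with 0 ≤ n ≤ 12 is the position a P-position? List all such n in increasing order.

Grundy values for subtraction set {1, 5, 6, 8}:
k:     0  1  2  3  4  5  6  7  8  9 10 11 12
g(k):  0  1  0  1  0  1  2  3  2  3  2  0  1
The P-positions (g = 0) in 0..12 are 0, 2, 4, 11.

0, 2, 4, 11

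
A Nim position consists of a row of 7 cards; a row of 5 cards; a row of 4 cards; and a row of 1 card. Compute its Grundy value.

Compute the nim-sum pairwise:
7 ^ 5 = 2
2 ^ 4 = 6
6 ^ 1 = 7

7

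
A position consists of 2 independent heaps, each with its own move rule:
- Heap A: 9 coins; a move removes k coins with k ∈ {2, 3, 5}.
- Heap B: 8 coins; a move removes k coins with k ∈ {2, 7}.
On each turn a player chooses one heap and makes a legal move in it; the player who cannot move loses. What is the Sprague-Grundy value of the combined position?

Grundy values for heap A (subtraction set {2, 3, 5}):
g(0) = mex{} = 0
g(1) = mex{} = 0
g(2) = mex{0} = 1
g(3) = mex{0} = 1
g(4) = mex{0,1} = 2
g(5) = mex{0,1} = 2
g(6) = mex{0,1,2} = 3
g(7) = mex{1,2} = 0
g(8) = mex{1,2,3} = 0
g(9) = mex{0,2,3} = 1
So g(9) = 1.
Build the Grundy sequence for heap B with g(k) = mex{g(k−s) : s ∈ {2, 7}, s ≤ k}:
k:     0  1  2  3  4  5  6  7  8
g(k):  0  0  1  1  0  0  1  1  2
So g(8) = 2.
The value of a disjunctive sum is the nim-sum of the parts.
Combined value = 1 XOR 2 = 3.

3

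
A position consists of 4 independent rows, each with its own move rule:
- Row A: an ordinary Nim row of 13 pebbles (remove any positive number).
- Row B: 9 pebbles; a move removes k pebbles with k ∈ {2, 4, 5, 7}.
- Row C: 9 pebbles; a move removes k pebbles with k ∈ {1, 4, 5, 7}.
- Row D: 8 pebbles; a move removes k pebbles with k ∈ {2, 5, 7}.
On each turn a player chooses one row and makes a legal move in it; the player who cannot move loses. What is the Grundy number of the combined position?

14

Row A is a plain Nim row of size 13, so its Grundy value is 13.
Grundy values for row B (subtraction set {2, 4, 5, 7}):
k:     0  1  2  3  4  5  6  7  8  9
g(k):  0  0  1  1  2  2  3  3  4  0
So g(9) = 0.
For row C, compute g(0), g(1), … with moves {1, 4, 5, 7}:
g(0) = mex{} = 0
g(1) = mex{0} = 1
g(2) = mex{1} = 0
g(3) = mex{0} = 1
g(4) = mex{0,1} = 2
g(5) = mex{0,1,2} = 3
g(6) = mex{0,1,3} = 2
g(7) = mex{0,1,2} = 3
g(8) = mex{1,2,3} = 0
g(9) = mex{0,2,3} = 1
So g(9) = 1.
For row D, compute g(0), g(1), … with moves {2, 5, 7}:
g(0) = mex{} = 0
g(1) = mex{} = 0
g(2) = mex{0} = 1
g(3) = mex{0} = 1
g(4) = mex{1} = 0
g(5) = mex{0,1} = 2
g(6) = mex{0} = 1
g(7) = mex{0,1,2} = 3
g(8) = mex{0,1} = 2
So g(8) = 2.
By the Sprague-Grundy theorem, the Grundy value of a sum of independent games is the XOR of the component values.
Combined value = 13 ⊕ 0 ⊕ 1 ⊕ 2 = 14.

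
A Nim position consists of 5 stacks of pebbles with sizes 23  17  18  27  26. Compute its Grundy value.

In binary:
  10111  (23)
  10001  (17)
  10010  (18)
  11011  (27)
  11010  (26)
  -----
  10101  (21)

21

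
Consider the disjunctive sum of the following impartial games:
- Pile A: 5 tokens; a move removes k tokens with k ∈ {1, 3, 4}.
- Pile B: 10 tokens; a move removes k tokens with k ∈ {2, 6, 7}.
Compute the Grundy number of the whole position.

Build the Grundy sequence for pile A with g(k) = mex{g(k−s) : s ∈ {1, 3, 4}, s ≤ k}:
k:     0  1  2  3  4  5
g(k):  0  1  0  1  2  3
So g(5) = 3.
For pile B, compute g(0), g(1), … with moves {2, 6, 7}:
k:     0  1  2  3  4  5  6  7  8  9 10
g(k):  0  0  1  1  0  0  1  1  2  0  3
So g(10) = 3.
By the Sprague-Grundy theorem, the Grundy value of a sum of independent games is the XOR of the component values.
Combined value = 3 XOR 3 = 0.

0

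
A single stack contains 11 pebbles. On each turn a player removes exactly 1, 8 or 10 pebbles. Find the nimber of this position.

Compute g(0), g(1), … for moves {1, 8, 10}:
k:     0  1  2  3  4  5  6  7  8  9 10 11
g(k):  0  1  0  1  0  1  0  1  2  0  1  0
So g(11) = 0.

0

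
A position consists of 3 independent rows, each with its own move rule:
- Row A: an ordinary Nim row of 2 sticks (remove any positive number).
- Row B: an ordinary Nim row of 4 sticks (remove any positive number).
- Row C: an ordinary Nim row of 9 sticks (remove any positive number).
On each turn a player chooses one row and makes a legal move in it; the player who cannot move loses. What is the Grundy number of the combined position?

15

Row A is a plain Nim row of size 2, so its Grundy value is 2.
Row B is a plain Nim row of size 4, so its Grundy value is 4.
Row C is a plain Nim row of size 9, so its Grundy value is 9.
The value of a disjunctive sum is the nim-sum of the parts.
Combined value = 2 ⊕ 4 ⊕ 9 = 15.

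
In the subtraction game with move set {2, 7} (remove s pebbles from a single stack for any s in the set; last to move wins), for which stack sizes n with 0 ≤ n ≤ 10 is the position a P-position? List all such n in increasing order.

0, 1, 4, 5, 9, 10

Grundy values for subtraction set {2, 7}:
g(0) = mex{} = 0
g(1) = mex{} = 0
g(2) = mex{0} = 1
g(3) = mex{0} = 1
g(4) = mex{1} = 0
g(5) = mex{1} = 0
g(6) = mex{0} = 1
g(7) = mex{0} = 1
g(8) = mex{0,1} = 2
g(9) = mex{1} = 0
g(10) = mex{1,2} = 0
The P-positions (g = 0) in 0..10 are 0, 1, 4, 5, 9, 10.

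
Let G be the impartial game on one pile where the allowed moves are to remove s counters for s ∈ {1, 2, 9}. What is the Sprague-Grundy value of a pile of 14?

Build the Grundy sequence with g(k) = mex{g(k−s) : s ∈ {1, 2, 9}, s ≤ k}:
g(0) = mex{} = 0
g(1) = mex{0} = 1
g(2) = mex{0,1} = 2
g(3) = mex{1,2} = 0
g(4) = mex{0,2} = 1
g(5) = mex{0,1} = 2
g(6) = mex{1,2} = 0
g(7) = mex{0,2} = 1
g(8) = mex{0,1} = 2
g(9) = mex{0,1,2} = 3
g(10) = mex{1,2,3} = 0
g(11) = mex{0,2,3} = 1
g(12) = mex{0,1} = 2
g(13) = mex{1,2} = 0
g(14) = mex{0,2} = 1
So g(14) = 1.

1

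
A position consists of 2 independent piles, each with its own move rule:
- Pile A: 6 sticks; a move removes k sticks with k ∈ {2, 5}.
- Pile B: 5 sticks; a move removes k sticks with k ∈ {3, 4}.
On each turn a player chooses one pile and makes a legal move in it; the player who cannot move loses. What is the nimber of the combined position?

Build the Grundy sequence for pile A with g(k) = mex{g(k−s) : s ∈ {2, 5}, s ≤ k}:
g(0) = mex{} = 0
g(1) = mex{} = 0
g(2) = mex{0} = 1
g(3) = mex{0} = 1
g(4) = mex{1} = 0
g(5) = mex{0,1} = 2
g(6) = mex{0} = 1
So g(6) = 1.
Grundy values for pile B (subtraction set {3, 4}):
k:     0  1  2  3  4  5
g(k):  0  0  0  1  1  1
So g(5) = 1.
By the Sprague-Grundy theorem, the Grundy value of a sum of independent games is the XOR of the component values.
Combined value = 1 ⊕ 1 = 0.

0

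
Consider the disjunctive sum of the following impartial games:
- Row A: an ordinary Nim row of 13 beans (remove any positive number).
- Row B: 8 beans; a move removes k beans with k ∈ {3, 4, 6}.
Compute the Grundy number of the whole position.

15

Row A is a plain Nim row of size 13, so its Grundy value is 13.
For row B, compute g(0), g(1), … with moves {3, 4, 6}:
k:     0  1  2  3  4  5  6  7  8
g(k):  0  0  0  1  1  1  2  2  2
So g(8) = 2.
The value of a disjunctive sum is the nim-sum of the parts.
Combined value = 13 XOR 2 = 15.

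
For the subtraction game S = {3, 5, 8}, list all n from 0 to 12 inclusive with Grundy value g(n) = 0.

Build the Grundy sequence with g(k) = mex{g(k−s) : s ∈ {3, 5, 8}, s ≤ k}:
k:     0  1  2  3  4  5  6  7  8  9 10 11 12
g(k):  0  0  0  1  1  1  2  2  2  3  3  0  0
The P-positions (g = 0) in 0..12 are 0, 1, 2, 11, 12.

0, 1, 2, 11, 12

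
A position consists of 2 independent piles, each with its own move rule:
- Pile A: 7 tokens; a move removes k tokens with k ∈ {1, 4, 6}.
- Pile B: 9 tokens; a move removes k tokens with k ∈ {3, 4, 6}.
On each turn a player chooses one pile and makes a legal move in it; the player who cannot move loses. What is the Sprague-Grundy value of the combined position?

0

Grundy values for pile A (subtraction set {1, 4, 6}):
g(0) = mex{} = 0
g(1) = mex{0} = 1
g(2) = mex{1} = 0
g(3) = mex{0} = 1
g(4) = mex{0,1} = 2
g(5) = mex{1,2} = 0
g(6) = mex{0} = 1
g(7) = mex{1} = 0
So g(7) = 0.
Build the Grundy sequence for pile B with g(k) = mex{g(k−s) : s ∈ {3, 4, 6}, s ≤ k}:
k:     0  1  2  3  4  5  6  7  8  9
g(k):  0  0  0  1  1  1  2  2  2  0
So g(9) = 0.
The value of a disjunctive sum is the nim-sum of the parts.
Combined value = 0 XOR 0 = 0.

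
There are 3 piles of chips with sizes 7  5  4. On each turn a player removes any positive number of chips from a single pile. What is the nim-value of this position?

6

Compute the nim-sum pairwise:
7 ^ 5 = 2
2 ^ 4 = 6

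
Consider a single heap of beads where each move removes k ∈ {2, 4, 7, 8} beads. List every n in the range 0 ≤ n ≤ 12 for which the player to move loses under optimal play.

0, 1, 6, 11, 12

Compute g(0), g(1), … for moves {2, 4, 7, 8}:
g(0) = mex{} = 0
g(1) = mex{} = 0
g(2) = mex{0} = 1
g(3) = mex{0} = 1
g(4) = mex{0,1} = 2
g(5) = mex{0,1} = 2
g(6) = mex{1,2} = 0
g(7) = mex{0,1,2} = 3
g(8) = mex{0,2} = 1
g(9) = mex{0,1,2,3} = 4
g(10) = mex{0,1} = 2
g(11) = mex{1,2,3,4} = 0
g(12) = mex{1,2} = 0
The P-positions (g = 0) in 0..12 are 0, 1, 6, 11, 12.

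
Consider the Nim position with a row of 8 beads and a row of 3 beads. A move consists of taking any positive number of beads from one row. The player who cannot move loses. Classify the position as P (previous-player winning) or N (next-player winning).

Nim-sum: 8 XOR 3 = 11.
The nim-sum is 11 ≠ 0, so this is an N-position: the player to move can win.

N-position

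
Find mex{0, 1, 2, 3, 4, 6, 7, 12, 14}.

The values 0, 1, 2, 3, 4 are all present; 5 is the first non-negative integer missing from the set.

5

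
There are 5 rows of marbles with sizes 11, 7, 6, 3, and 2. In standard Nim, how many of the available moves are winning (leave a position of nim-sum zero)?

Nim-sum: 11 ⊕ 7 ⊕ 6 ⊕ 3 ⊕ 2 = 11.
The overall nim-sum is X = 11. A row of size p has a winning move iff p XOR X < p (reduce it to p XOR X).
  11: 11 XOR 11 = 0 < 11 — winning move (to 0).
  7: 7 XOR 11 = 12 ≥ 7 — no move.
  6: 6 XOR 11 = 13 ≥ 6 — no move.
  3: 3 XOR 11 = 8 ≥ 3 — no move.
  2: 2 XOR 11 = 9 ≥ 2 — no move.
That gives 1 winning move.

1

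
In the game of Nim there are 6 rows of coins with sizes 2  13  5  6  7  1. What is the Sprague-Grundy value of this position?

10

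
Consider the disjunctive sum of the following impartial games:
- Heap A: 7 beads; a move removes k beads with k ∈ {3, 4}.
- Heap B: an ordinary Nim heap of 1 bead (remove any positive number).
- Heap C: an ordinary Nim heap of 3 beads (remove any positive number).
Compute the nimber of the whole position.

For heap A, compute g(0), g(1), … with moves {3, 4}:
k:     0  1  2  3  4  5  6  7
g(k):  0  0  0  1  1  1  2  0
So g(7) = 0.
Heap B is a plain Nim heap of size 1, so its Grundy value is 1.
Heap C is a plain Nim heap of size 3, so its Grundy value is 3.
The value of a disjunctive sum is the nim-sum of the parts.
Combined value = 0 ⊕ 1 ⊕ 3 = 2.

2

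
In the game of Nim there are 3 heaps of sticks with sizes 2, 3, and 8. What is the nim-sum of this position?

9

Compute the nim-sum pairwise:
2 XOR 3 = 1
1 XOR 8 = 9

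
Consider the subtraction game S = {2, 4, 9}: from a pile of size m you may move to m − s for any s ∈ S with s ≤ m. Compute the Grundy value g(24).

0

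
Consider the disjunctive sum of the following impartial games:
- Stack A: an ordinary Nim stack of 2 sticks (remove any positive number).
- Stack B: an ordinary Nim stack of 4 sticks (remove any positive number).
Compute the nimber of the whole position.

Stack A is a plain Nim stack of size 2, so its Grundy value is 2.
Stack B is a plain Nim stack of size 4, so its Grundy value is 4.
The value of a disjunctive sum is the nim-sum of the parts.
Combined value = 2 ⊕ 4 = 6.

6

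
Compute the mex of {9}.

0 is not in the set, so the mex is 0.

0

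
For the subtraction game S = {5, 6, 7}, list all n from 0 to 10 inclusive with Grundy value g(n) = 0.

0, 1, 2, 3, 4

Grundy values for subtraction set {5, 6, 7}:
k:     0  1  2  3  4  5  6  7  8  9 10
g(k):  0  0  0  0  0  1  1  1  1  1  2
The P-positions (g = 0) in 0..10 are 0, 1, 2, 3, 4.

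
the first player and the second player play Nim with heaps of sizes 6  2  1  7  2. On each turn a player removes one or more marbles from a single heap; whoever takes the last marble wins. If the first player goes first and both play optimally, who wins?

the second player wins

In binary:
  110  (6)
  010  (2)
  001  (1)
  111  (7)
  010  (2)
  ---
  000  (0)
The nim-sum is 0, so this is a P-position: the player to move is in a losing position under optimal play; the first player is about to move from it and so loses — the second player wins.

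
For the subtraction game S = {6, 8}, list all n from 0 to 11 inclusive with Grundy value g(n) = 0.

0, 1, 2, 3, 4, 5

Build the Grundy sequence with g(k) = mex{g(k−s) : s ∈ {6, 8}, s ≤ k}:
k:     0  1  2  3  4  5  6  7  8  9 10 11
g(k):  0  0  0  0  0  0  1  1  1  1  1  1
The P-positions (g = 0) in 0..11 are 0, 1, 2, 3, 4, 5.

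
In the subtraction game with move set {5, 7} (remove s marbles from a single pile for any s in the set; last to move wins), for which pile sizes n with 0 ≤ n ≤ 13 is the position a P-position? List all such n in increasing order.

0, 1, 2, 3, 4, 12, 13

Compute g(0), g(1), … for moves {5, 7}:
k:     0  1  2  3  4  5  6  7  8  9 10 11 12 13
g(k):  0  0  0  0  0  1  1  1  1  1  2  2  0  0
The P-positions (g = 0) in 0..13 are 0, 1, 2, 3, 4, 12, 13.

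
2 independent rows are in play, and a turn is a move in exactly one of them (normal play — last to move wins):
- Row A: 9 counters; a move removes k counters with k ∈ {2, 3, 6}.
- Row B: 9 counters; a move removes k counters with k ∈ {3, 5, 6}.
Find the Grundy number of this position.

0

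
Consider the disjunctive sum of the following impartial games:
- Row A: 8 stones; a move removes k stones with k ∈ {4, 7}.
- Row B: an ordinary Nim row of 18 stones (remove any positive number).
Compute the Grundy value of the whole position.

Grundy values for row A (subtraction set {4, 7}):
g(0) = mex{} = 0
g(1) = mex{} = 0
g(2) = mex{} = 0
g(3) = mex{} = 0
g(4) = mex{0} = 1
g(5) = mex{0} = 1
g(6) = mex{0} = 1
g(7) = mex{0} = 1
g(8) = mex{0,1} = 2
So g(8) = 2.
Row B is a plain Nim row of size 18, so its Grundy value is 18.
By the Sprague-Grundy theorem, the Grundy value of a sum of independent games is the XOR of the component values.
Combined value = 2 ⊕ 18 = 16.

16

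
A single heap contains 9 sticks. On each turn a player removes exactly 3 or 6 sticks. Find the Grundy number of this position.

Build the Grundy sequence with g(k) = mex{g(k−s) : s ∈ {3, 6}, s ≤ k}:
k:     0  1  2  3  4  5  6  7  8  9
g(k):  0  0  0  1  1  1  2  2  2  0
So g(9) = 0.

0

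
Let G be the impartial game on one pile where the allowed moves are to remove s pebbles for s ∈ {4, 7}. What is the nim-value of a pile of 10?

2

Compute g(0), g(1), … for moves {4, 7}:
g(0) = mex{} = 0
g(1) = mex{} = 0
g(2) = mex{} = 0
g(3) = mex{} = 0
g(4) = mex{0} = 1
g(5) = mex{0} = 1
g(6) = mex{0} = 1
g(7) = mex{0} = 1
g(8) = mex{0,1} = 2
g(9) = mex{0,1} = 2
g(10) = mex{0,1} = 2
So g(10) = 2.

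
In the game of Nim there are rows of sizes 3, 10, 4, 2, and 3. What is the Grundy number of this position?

Nim-sum: 3 ^ 10 ^ 4 ^ 2 ^ 3 = 12.

12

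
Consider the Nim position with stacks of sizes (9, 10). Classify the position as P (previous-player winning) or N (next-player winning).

Bitwise XOR of the heap sizes:
  1001  (9)
  1010  (10)
  ----
  0011  (3)
The nim-sum is 3 ≠ 0, so this is an N-position: the player to move can win.

N-position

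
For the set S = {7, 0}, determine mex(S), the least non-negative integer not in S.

0 is in the set but 1 is not, so the mex is 1.

1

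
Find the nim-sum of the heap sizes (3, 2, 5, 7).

3

Write each in binary and XOR column by column:
  011  (3)
  010  (2)
  101  (5)
  111  (7)
  ---
  011  (3)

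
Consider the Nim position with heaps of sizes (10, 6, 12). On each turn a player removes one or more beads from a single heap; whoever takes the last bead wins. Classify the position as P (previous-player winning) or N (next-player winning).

In binary:
  1010  (10)
  0110  (6)
  1100  (12)
  ----
  0000  (0)
The nim-sum is 0, so this is a P-position: the player to move is in a losing position under optimal play.

P-position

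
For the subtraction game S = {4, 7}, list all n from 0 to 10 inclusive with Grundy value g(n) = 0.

0, 1, 2, 3

Grundy values for subtraction set {4, 7}:
k:     0  1  2  3  4  5  6  7  8  9 10
g(k):  0  0  0  0  1  1  1  1  2  2  2
The P-positions (g = 0) in 0..10 are 0, 1, 2, 3.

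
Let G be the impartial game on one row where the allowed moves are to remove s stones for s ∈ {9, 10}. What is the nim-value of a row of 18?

2

Build the Grundy sequence with g(k) = mex{g(k−s) : s ∈ {9, 10}, s ≤ k}:
k:     0  1  2  3  4  5  6  7  8  9 10 11 12 13 14 15 16 17 18
g(k):  0  0  0  0  0  0  0  0  0  1  1  1  1  1  1  1  1  1  2
So g(18) = 2.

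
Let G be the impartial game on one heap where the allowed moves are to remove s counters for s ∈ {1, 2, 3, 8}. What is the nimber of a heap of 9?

0

Grundy values for subtraction set {1, 2, 3, 8}:
g(0) = mex{} = 0
g(1) = mex{0} = 1
g(2) = mex{0,1} = 2
g(3) = mex{0,1,2} = 3
g(4) = mex{1,2,3} = 0
g(5) = mex{0,2,3} = 1
g(6) = mex{0,1,3} = 2
g(7) = mex{0,1,2} = 3
g(8) = mex{0,1,2,3} = 4
g(9) = mex{1,2,3,4} = 0
So g(9) = 0.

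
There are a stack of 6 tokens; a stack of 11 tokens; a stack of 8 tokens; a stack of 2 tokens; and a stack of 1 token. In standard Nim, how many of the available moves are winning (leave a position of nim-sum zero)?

1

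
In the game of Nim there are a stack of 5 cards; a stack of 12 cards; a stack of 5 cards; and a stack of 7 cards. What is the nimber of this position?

11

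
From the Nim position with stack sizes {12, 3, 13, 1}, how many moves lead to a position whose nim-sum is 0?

1

Compute the nim-sum pairwise:
12 XOR 3 = 15
15 XOR 13 = 2
2 XOR 1 = 3
The overall nim-sum is X = 3. A stack of size p has a winning move iff p XOR X < p (reduce it to p XOR X).
  12: 12 XOR 3 = 15 ≥ 12 — no move.
  3: 3 XOR 3 = 0 < 3 — winning move (to 0).
  13: 13 XOR 3 = 14 ≥ 13 — no move.
  1: 1 XOR 3 = 2 ≥ 1 — no move.
That gives 1 winning move.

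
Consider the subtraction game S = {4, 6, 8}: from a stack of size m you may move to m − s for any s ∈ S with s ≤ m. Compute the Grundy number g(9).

2

Build the Grundy sequence with g(k) = mex{g(k−s) : s ∈ {4, 6, 8}, s ≤ k}:
k:     0  1  2  3  4  5  6  7  8  9
g(k):  0  0  0  0  1  1  1  1  2  2
So g(9) = 2.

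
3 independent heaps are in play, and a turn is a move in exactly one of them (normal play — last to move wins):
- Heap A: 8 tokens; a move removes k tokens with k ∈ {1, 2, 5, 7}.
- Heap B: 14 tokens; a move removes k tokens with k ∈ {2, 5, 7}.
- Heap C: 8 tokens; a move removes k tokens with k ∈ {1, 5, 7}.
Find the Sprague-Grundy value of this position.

For heap A, compute g(0), g(1), … with moves {1, 2, 5, 7}:
k:     0  1  2  3  4  5  6  7  8
g(k):  0  1  2  0  1  2  0  1  2
So g(8) = 2.
Grundy values for heap B (subtraction set {2, 5, 7}):
g(0) = mex{} = 0
g(1) = mex{} = 0
g(2) = mex{0} = 1
g(3) = mex{0} = 1
g(4) = mex{1} = 0
g(5) = mex{0,1} = 2
g(6) = mex{0} = 1
g(7) = mex{0,1,2} = 3
g(8) = mex{0,1} = 2
g(9) = mex{0,1,3} = 2
g(10) = mex{1,2} = 0
g(11) = mex{0,1,2} = 3
g(12) = mex{0,2,3} = 1
g(13) = mex{1,2,3} = 0
g(14) = mex{1,2,3} = 0
So g(14) = 0.
Build the Grundy sequence for heap C with g(k) = mex{g(k−s) : s ∈ {1, 5, 7}, s ≤ k}:
g(0) = mex{} = 0
g(1) = mex{0} = 1
g(2) = mex{1} = 0
g(3) = mex{0} = 1
g(4) = mex{1} = 0
g(5) = mex{0} = 1
g(6) = mex{1} = 0
g(7) = mex{0} = 1
g(8) = mex{1} = 0
So g(8) = 0.
By the Sprague-Grundy theorem, the Grundy value of a sum of independent games is the XOR of the component values.
Combined value = 2 ⊕ 0 ⊕ 0 = 2.

2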